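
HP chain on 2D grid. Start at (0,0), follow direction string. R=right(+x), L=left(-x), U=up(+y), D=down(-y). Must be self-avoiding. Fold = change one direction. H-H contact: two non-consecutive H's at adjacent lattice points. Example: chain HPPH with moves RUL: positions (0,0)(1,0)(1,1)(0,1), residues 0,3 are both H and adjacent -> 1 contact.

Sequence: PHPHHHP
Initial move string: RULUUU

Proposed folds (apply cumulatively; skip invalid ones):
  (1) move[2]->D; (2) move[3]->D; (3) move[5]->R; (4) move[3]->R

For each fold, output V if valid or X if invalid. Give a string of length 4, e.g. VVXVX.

Answer: XXVX

Derivation:
Initial: RULUUU -> [(0, 0), (1, 0), (1, 1), (0, 1), (0, 2), (0, 3), (0, 4)]
Fold 1: move[2]->D => RUDUUU INVALID (collision), skipped
Fold 2: move[3]->D => RULDUU INVALID (collision), skipped
Fold 3: move[5]->R => RULUUR VALID
Fold 4: move[3]->R => RULRUR INVALID (collision), skipped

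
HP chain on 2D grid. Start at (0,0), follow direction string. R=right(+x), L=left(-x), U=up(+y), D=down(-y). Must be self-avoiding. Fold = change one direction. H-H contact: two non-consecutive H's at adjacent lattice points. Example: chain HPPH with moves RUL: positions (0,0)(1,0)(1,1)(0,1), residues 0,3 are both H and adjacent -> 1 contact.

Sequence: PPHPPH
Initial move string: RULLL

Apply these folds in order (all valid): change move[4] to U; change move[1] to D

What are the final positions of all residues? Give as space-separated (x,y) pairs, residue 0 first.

Answer: (0,0) (1,0) (1,-1) (0,-1) (-1,-1) (-1,0)

Derivation:
Initial moves: RULLL
Fold: move[4]->U => RULLU (positions: [(0, 0), (1, 0), (1, 1), (0, 1), (-1, 1), (-1, 2)])
Fold: move[1]->D => RDLLU (positions: [(0, 0), (1, 0), (1, -1), (0, -1), (-1, -1), (-1, 0)])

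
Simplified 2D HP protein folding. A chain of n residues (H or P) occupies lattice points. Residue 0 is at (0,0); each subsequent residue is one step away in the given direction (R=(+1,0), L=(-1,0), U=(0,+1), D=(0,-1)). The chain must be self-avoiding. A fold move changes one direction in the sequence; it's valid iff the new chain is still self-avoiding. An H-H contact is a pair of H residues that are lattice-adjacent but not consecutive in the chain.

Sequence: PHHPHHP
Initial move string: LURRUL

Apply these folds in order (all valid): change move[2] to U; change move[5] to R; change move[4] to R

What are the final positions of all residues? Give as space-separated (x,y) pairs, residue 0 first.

Initial moves: LURRUL
Fold: move[2]->U => LUURUL (positions: [(0, 0), (-1, 0), (-1, 1), (-1, 2), (0, 2), (0, 3), (-1, 3)])
Fold: move[5]->R => LUURUR (positions: [(0, 0), (-1, 0), (-1, 1), (-1, 2), (0, 2), (0, 3), (1, 3)])
Fold: move[4]->R => LUURRR (positions: [(0, 0), (-1, 0), (-1, 1), (-1, 2), (0, 2), (1, 2), (2, 2)])

Answer: (0,0) (-1,0) (-1,1) (-1,2) (0,2) (1,2) (2,2)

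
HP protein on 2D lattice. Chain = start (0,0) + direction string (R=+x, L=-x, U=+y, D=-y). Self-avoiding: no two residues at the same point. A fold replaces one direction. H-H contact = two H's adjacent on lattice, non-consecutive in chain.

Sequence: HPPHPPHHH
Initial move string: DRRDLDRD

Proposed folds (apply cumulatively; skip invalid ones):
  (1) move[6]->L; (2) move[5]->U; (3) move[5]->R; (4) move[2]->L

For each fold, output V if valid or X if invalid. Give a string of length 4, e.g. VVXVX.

Answer: VXXX

Derivation:
Initial: DRRDLDRD -> [(0, 0), (0, -1), (1, -1), (2, -1), (2, -2), (1, -2), (1, -3), (2, -3), (2, -4)]
Fold 1: move[6]->L => DRRDLDLD VALID
Fold 2: move[5]->U => DRRDLULD INVALID (collision), skipped
Fold 3: move[5]->R => DRRDLRLD INVALID (collision), skipped
Fold 4: move[2]->L => DRLDLDLD INVALID (collision), skipped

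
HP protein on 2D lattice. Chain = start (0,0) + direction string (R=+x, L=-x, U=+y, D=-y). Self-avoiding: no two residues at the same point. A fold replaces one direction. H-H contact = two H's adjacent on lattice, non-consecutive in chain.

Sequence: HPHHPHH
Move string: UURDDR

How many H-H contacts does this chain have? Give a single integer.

Answer: 1

Derivation:
Positions: [(0, 0), (0, 1), (0, 2), (1, 2), (1, 1), (1, 0), (2, 0)]
H-H contact: residue 0 @(0,0) - residue 5 @(1, 0)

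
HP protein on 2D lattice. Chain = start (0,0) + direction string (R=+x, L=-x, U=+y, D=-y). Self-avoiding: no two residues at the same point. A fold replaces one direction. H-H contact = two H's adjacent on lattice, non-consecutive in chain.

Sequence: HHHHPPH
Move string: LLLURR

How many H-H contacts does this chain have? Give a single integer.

Answer: 1

Derivation:
Positions: [(0, 0), (-1, 0), (-2, 0), (-3, 0), (-3, 1), (-2, 1), (-1, 1)]
H-H contact: residue 1 @(-1,0) - residue 6 @(-1, 1)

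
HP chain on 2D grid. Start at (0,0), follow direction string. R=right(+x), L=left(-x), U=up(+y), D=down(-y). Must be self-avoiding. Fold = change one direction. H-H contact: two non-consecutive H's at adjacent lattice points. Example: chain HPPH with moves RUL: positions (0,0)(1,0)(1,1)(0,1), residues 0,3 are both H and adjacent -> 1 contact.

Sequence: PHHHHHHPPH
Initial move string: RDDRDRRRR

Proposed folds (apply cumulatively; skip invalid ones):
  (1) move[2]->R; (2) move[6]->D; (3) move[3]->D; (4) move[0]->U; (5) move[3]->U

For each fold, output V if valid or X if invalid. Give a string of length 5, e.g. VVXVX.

Initial: RDDRDRRRR -> [(0, 0), (1, 0), (1, -1), (1, -2), (2, -2), (2, -3), (3, -3), (4, -3), (5, -3), (6, -3)]
Fold 1: move[2]->R => RDRRDRRRR VALID
Fold 2: move[6]->D => RDRRDRDRR VALID
Fold 3: move[3]->D => RDRDDRDRR VALID
Fold 4: move[0]->U => UDRDDRDRR INVALID (collision), skipped
Fold 5: move[3]->U => RDRUDRDRR INVALID (collision), skipped

Answer: VVVXX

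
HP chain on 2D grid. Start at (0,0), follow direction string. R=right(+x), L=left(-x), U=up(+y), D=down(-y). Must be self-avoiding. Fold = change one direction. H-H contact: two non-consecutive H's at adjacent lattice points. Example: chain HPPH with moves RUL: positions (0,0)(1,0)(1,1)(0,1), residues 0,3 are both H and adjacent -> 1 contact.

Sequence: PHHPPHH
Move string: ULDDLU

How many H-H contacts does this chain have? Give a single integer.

Positions: [(0, 0), (0, 1), (-1, 1), (-1, 0), (-1, -1), (-2, -1), (-2, 0)]
No H-H contacts found.

Answer: 0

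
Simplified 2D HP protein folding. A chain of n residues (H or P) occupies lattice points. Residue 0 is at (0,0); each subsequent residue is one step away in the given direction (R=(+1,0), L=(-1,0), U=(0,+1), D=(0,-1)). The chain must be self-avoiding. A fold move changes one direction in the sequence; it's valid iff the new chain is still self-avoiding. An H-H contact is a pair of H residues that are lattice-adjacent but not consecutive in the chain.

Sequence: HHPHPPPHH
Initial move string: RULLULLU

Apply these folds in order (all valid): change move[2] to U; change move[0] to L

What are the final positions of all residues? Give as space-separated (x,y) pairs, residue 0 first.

Initial moves: RULLULLU
Fold: move[2]->U => RUULULLU (positions: [(0, 0), (1, 0), (1, 1), (1, 2), (0, 2), (0, 3), (-1, 3), (-2, 3), (-2, 4)])
Fold: move[0]->L => LUULULLU (positions: [(0, 0), (-1, 0), (-1, 1), (-1, 2), (-2, 2), (-2, 3), (-3, 3), (-4, 3), (-4, 4)])

Answer: (0,0) (-1,0) (-1,1) (-1,2) (-2,2) (-2,3) (-3,3) (-4,3) (-4,4)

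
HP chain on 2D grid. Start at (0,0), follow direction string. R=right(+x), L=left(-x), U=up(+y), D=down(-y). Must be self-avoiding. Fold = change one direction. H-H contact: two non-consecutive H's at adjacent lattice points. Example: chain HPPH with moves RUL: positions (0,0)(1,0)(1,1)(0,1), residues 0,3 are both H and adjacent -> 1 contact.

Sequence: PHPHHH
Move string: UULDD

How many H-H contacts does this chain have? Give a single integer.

Positions: [(0, 0), (0, 1), (0, 2), (-1, 2), (-1, 1), (-1, 0)]
H-H contact: residue 1 @(0,1) - residue 4 @(-1, 1)

Answer: 1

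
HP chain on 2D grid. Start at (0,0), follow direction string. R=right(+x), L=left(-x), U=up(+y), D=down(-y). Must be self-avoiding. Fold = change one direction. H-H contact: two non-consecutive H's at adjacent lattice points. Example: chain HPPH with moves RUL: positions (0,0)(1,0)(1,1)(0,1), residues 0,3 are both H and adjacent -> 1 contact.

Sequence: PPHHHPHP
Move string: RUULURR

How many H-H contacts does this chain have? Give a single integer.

Positions: [(0, 0), (1, 0), (1, 1), (1, 2), (0, 2), (0, 3), (1, 3), (2, 3)]
H-H contact: residue 3 @(1,2) - residue 6 @(1, 3)

Answer: 1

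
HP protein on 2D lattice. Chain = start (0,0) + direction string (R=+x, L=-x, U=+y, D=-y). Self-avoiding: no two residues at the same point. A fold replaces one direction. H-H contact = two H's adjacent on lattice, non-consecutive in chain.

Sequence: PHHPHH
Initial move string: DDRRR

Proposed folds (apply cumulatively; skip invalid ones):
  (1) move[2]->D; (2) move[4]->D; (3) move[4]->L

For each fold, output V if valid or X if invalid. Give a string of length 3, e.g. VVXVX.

Answer: VVX

Derivation:
Initial: DDRRR -> [(0, 0), (0, -1), (0, -2), (1, -2), (2, -2), (3, -2)]
Fold 1: move[2]->D => DDDRR VALID
Fold 2: move[4]->D => DDDRD VALID
Fold 3: move[4]->L => DDDRL INVALID (collision), skipped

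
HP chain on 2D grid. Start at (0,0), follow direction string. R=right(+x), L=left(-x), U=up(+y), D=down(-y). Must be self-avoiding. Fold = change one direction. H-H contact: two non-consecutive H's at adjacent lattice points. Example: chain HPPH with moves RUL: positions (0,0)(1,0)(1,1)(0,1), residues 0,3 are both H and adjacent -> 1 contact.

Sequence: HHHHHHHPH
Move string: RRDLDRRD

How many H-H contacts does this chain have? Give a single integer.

Answer: 2

Derivation:
Positions: [(0, 0), (1, 0), (2, 0), (2, -1), (1, -1), (1, -2), (2, -2), (3, -2), (3, -3)]
H-H contact: residue 1 @(1,0) - residue 4 @(1, -1)
H-H contact: residue 3 @(2,-1) - residue 6 @(2, -2)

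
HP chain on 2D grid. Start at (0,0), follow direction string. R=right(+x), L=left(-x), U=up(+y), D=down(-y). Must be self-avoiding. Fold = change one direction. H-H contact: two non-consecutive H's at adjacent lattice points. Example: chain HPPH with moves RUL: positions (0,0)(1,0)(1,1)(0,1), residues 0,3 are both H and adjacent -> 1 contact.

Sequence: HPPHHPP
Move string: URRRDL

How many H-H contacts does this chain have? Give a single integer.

Positions: [(0, 0), (0, 1), (1, 1), (2, 1), (3, 1), (3, 0), (2, 0)]
No H-H contacts found.

Answer: 0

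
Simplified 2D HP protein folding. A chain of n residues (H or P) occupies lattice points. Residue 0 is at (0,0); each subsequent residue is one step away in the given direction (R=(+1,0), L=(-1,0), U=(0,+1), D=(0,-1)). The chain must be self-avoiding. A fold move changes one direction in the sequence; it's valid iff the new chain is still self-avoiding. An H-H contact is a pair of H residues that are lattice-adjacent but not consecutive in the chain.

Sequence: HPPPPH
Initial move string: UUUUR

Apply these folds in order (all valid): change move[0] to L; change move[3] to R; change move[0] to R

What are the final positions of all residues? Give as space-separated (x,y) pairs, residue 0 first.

Initial moves: UUUUR
Fold: move[0]->L => LUUUR (positions: [(0, 0), (-1, 0), (-1, 1), (-1, 2), (-1, 3), (0, 3)])
Fold: move[3]->R => LUURR (positions: [(0, 0), (-1, 0), (-1, 1), (-1, 2), (0, 2), (1, 2)])
Fold: move[0]->R => RUURR (positions: [(0, 0), (1, 0), (1, 1), (1, 2), (2, 2), (3, 2)])

Answer: (0,0) (1,0) (1,1) (1,2) (2,2) (3,2)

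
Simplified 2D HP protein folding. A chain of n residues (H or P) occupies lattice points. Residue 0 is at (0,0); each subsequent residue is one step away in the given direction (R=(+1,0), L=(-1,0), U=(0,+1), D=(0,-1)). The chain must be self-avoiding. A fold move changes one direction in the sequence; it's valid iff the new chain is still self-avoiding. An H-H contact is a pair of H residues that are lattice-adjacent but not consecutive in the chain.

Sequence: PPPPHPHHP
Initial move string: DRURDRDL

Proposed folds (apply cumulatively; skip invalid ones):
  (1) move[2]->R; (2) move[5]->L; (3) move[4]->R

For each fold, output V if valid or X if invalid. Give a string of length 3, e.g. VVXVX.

Initial: DRURDRDL -> [(0, 0), (0, -1), (1, -1), (1, 0), (2, 0), (2, -1), (3, -1), (3, -2), (2, -2)]
Fold 1: move[2]->R => DRRRDRDL VALID
Fold 2: move[5]->L => DRRRDLDL VALID
Fold 3: move[4]->R => DRRRRLDL INVALID (collision), skipped

Answer: VVX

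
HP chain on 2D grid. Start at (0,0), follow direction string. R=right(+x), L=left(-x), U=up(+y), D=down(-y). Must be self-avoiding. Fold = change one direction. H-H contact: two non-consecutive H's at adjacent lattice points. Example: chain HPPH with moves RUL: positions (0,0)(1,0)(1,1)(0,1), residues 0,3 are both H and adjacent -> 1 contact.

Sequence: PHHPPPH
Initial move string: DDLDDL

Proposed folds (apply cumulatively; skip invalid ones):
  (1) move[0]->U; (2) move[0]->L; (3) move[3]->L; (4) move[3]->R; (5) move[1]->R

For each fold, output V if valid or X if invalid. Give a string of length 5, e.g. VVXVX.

Answer: XVVXX

Derivation:
Initial: DDLDDL -> [(0, 0), (0, -1), (0, -2), (-1, -2), (-1, -3), (-1, -4), (-2, -4)]
Fold 1: move[0]->U => UDLDDL INVALID (collision), skipped
Fold 2: move[0]->L => LDLDDL VALID
Fold 3: move[3]->L => LDLLDL VALID
Fold 4: move[3]->R => LDLRDL INVALID (collision), skipped
Fold 5: move[1]->R => LRLLDL INVALID (collision), skipped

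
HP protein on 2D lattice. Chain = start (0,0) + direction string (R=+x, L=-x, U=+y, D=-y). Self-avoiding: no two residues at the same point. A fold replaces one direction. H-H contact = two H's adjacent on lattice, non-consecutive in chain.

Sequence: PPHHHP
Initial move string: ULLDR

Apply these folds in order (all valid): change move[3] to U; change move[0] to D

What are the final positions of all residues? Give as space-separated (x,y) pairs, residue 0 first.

Initial moves: ULLDR
Fold: move[3]->U => ULLUR (positions: [(0, 0), (0, 1), (-1, 1), (-2, 1), (-2, 2), (-1, 2)])
Fold: move[0]->D => DLLUR (positions: [(0, 0), (0, -1), (-1, -1), (-2, -1), (-2, 0), (-1, 0)])

Answer: (0,0) (0,-1) (-1,-1) (-2,-1) (-2,0) (-1,0)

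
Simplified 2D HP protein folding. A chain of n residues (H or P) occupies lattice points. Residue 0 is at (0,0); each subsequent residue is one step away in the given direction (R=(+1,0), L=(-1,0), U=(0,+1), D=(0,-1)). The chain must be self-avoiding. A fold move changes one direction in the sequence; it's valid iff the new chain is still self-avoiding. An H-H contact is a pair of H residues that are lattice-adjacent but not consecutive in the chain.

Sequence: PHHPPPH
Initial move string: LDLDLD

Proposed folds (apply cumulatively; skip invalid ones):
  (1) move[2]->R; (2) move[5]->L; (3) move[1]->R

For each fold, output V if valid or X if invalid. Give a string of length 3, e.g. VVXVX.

Answer: VVX

Derivation:
Initial: LDLDLD -> [(0, 0), (-1, 0), (-1, -1), (-2, -1), (-2, -2), (-3, -2), (-3, -3)]
Fold 1: move[2]->R => LDRDLD VALID
Fold 2: move[5]->L => LDRDLL VALID
Fold 3: move[1]->R => LRRDLL INVALID (collision), skipped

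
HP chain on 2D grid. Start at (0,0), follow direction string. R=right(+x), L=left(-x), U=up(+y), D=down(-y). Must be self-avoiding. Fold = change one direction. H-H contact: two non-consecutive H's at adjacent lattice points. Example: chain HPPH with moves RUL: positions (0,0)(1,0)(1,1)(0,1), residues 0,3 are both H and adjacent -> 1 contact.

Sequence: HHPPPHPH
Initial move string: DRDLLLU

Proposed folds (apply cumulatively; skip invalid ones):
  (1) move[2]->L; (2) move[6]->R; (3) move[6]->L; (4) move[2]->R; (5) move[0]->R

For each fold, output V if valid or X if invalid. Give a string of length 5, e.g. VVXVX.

Answer: XXVXV

Derivation:
Initial: DRDLLLU -> [(0, 0), (0, -1), (1, -1), (1, -2), (0, -2), (-1, -2), (-2, -2), (-2, -1)]
Fold 1: move[2]->L => DRLLLLU INVALID (collision), skipped
Fold 2: move[6]->R => DRDLLLR INVALID (collision), skipped
Fold 3: move[6]->L => DRDLLLL VALID
Fold 4: move[2]->R => DRRLLLL INVALID (collision), skipped
Fold 5: move[0]->R => RRDLLLL VALID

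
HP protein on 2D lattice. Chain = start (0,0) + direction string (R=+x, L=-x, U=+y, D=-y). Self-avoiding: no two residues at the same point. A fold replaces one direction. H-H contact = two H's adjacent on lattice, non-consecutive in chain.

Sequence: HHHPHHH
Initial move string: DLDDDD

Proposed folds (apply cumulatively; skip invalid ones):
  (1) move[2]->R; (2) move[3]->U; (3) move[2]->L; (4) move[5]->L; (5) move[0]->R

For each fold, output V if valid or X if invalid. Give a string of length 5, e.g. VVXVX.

Answer: XXVVX

Derivation:
Initial: DLDDDD -> [(0, 0), (0, -1), (-1, -1), (-1, -2), (-1, -3), (-1, -4), (-1, -5)]
Fold 1: move[2]->R => DLRDDD INVALID (collision), skipped
Fold 2: move[3]->U => DLDUDD INVALID (collision), skipped
Fold 3: move[2]->L => DLLDDD VALID
Fold 4: move[5]->L => DLLDDL VALID
Fold 5: move[0]->R => RLLDDL INVALID (collision), skipped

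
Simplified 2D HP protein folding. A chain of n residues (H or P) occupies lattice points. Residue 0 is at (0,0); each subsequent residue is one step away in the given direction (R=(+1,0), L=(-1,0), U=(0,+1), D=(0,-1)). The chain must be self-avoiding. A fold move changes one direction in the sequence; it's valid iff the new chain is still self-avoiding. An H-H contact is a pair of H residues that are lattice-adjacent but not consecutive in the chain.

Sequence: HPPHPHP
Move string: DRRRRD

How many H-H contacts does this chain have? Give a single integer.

Answer: 0

Derivation:
Positions: [(0, 0), (0, -1), (1, -1), (2, -1), (3, -1), (4, -1), (4, -2)]
No H-H contacts found.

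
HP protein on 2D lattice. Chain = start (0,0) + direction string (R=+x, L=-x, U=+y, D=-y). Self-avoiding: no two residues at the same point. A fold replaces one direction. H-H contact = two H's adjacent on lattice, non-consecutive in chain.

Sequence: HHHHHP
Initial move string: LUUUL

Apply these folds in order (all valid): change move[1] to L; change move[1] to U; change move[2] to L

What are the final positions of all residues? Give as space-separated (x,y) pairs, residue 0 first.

Initial moves: LUUUL
Fold: move[1]->L => LLUUL (positions: [(0, 0), (-1, 0), (-2, 0), (-2, 1), (-2, 2), (-3, 2)])
Fold: move[1]->U => LUUUL (positions: [(0, 0), (-1, 0), (-1, 1), (-1, 2), (-1, 3), (-2, 3)])
Fold: move[2]->L => LULUL (positions: [(0, 0), (-1, 0), (-1, 1), (-2, 1), (-2, 2), (-3, 2)])

Answer: (0,0) (-1,0) (-1,1) (-2,1) (-2,2) (-3,2)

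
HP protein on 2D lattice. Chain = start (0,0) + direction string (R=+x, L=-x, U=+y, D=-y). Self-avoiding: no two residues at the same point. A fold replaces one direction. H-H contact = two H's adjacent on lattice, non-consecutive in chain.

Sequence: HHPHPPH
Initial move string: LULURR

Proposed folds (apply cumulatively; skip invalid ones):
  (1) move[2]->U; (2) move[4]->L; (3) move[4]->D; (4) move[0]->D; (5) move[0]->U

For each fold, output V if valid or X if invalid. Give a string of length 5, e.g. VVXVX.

Answer: VXXXV

Derivation:
Initial: LULURR -> [(0, 0), (-1, 0), (-1, 1), (-2, 1), (-2, 2), (-1, 2), (0, 2)]
Fold 1: move[2]->U => LUUURR VALID
Fold 2: move[4]->L => LUUULR INVALID (collision), skipped
Fold 3: move[4]->D => LUUUDR INVALID (collision), skipped
Fold 4: move[0]->D => DUUURR INVALID (collision), skipped
Fold 5: move[0]->U => UUUURR VALID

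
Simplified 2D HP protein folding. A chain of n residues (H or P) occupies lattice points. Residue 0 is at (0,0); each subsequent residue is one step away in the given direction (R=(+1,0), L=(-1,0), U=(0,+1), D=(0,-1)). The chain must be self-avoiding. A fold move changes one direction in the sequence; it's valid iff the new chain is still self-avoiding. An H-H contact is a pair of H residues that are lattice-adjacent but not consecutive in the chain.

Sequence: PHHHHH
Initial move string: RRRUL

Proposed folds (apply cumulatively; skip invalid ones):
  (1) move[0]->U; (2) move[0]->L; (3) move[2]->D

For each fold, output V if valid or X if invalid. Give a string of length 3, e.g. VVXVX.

Answer: VXX

Derivation:
Initial: RRRUL -> [(0, 0), (1, 0), (2, 0), (3, 0), (3, 1), (2, 1)]
Fold 1: move[0]->U => URRUL VALID
Fold 2: move[0]->L => LRRUL INVALID (collision), skipped
Fold 3: move[2]->D => URDUL INVALID (collision), skipped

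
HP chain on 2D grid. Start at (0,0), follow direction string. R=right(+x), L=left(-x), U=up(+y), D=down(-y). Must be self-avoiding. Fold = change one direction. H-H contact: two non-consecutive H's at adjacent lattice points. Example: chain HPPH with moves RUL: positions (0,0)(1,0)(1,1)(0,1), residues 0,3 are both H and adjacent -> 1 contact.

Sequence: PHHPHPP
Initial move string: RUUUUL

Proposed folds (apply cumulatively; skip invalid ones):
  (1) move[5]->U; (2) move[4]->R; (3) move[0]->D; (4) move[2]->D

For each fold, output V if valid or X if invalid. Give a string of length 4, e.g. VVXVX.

Initial: RUUUUL -> [(0, 0), (1, 0), (1, 1), (1, 2), (1, 3), (1, 4), (0, 4)]
Fold 1: move[5]->U => RUUUUU VALID
Fold 2: move[4]->R => RUUURU VALID
Fold 3: move[0]->D => DUUURU INVALID (collision), skipped
Fold 4: move[2]->D => RUDURU INVALID (collision), skipped

Answer: VVXX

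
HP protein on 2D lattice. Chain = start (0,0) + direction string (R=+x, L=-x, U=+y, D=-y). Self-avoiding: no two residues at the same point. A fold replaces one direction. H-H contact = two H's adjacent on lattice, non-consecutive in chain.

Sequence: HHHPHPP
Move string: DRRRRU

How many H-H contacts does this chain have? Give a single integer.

Positions: [(0, 0), (0, -1), (1, -1), (2, -1), (3, -1), (4, -1), (4, 0)]
No H-H contacts found.

Answer: 0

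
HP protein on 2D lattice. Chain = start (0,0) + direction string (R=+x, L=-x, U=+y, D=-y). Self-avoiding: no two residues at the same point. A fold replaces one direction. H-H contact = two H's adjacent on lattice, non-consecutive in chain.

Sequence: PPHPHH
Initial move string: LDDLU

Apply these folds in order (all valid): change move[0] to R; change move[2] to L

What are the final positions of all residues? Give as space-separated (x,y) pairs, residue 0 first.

Answer: (0,0) (1,0) (1,-1) (0,-1) (-1,-1) (-1,0)

Derivation:
Initial moves: LDDLU
Fold: move[0]->R => RDDLU (positions: [(0, 0), (1, 0), (1, -1), (1, -2), (0, -2), (0, -1)])
Fold: move[2]->L => RDLLU (positions: [(0, 0), (1, 0), (1, -1), (0, -1), (-1, -1), (-1, 0)])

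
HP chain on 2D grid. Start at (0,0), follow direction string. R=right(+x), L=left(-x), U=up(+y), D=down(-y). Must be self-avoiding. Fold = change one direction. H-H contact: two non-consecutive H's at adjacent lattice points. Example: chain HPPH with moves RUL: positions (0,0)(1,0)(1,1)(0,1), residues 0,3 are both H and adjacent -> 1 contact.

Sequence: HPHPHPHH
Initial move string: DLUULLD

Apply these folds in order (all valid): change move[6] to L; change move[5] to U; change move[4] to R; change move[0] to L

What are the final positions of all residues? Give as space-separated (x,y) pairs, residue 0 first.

Initial moves: DLUULLD
Fold: move[6]->L => DLUULLL (positions: [(0, 0), (0, -1), (-1, -1), (-1, 0), (-1, 1), (-2, 1), (-3, 1), (-4, 1)])
Fold: move[5]->U => DLUULUL (positions: [(0, 0), (0, -1), (-1, -1), (-1, 0), (-1, 1), (-2, 1), (-2, 2), (-3, 2)])
Fold: move[4]->R => DLUURUL (positions: [(0, 0), (0, -1), (-1, -1), (-1, 0), (-1, 1), (0, 1), (0, 2), (-1, 2)])
Fold: move[0]->L => LLUURUL (positions: [(0, 0), (-1, 0), (-2, 0), (-2, 1), (-2, 2), (-1, 2), (-1, 3), (-2, 3)])

Answer: (0,0) (-1,0) (-2,0) (-2,1) (-2,2) (-1,2) (-1,3) (-2,3)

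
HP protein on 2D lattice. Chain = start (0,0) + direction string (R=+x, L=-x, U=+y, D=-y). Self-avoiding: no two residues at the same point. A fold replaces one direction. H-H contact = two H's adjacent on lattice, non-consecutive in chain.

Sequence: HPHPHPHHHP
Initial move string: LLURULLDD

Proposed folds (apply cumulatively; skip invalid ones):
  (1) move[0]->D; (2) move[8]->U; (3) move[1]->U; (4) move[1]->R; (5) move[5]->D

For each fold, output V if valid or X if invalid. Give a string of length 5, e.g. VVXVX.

Answer: XXVXX

Derivation:
Initial: LLURULLDD -> [(0, 0), (-1, 0), (-2, 0), (-2, 1), (-1, 1), (-1, 2), (-2, 2), (-3, 2), (-3, 1), (-3, 0)]
Fold 1: move[0]->D => DLURULLDD INVALID (collision), skipped
Fold 2: move[8]->U => LLURULLDU INVALID (collision), skipped
Fold 3: move[1]->U => LUURULLDD VALID
Fold 4: move[1]->R => LRURULLDD INVALID (collision), skipped
Fold 5: move[5]->D => LUURUDLDD INVALID (collision), skipped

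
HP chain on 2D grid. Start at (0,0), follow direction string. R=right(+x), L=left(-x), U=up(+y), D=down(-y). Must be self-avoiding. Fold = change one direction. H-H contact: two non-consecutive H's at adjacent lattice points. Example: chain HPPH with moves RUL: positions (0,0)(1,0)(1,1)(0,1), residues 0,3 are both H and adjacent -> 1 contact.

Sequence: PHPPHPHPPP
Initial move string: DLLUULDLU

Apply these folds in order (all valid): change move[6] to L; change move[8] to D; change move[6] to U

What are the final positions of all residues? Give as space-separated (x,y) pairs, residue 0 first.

Initial moves: DLLUULDLU
Fold: move[6]->L => DLLUULLLU (positions: [(0, 0), (0, -1), (-1, -1), (-2, -1), (-2, 0), (-2, 1), (-3, 1), (-4, 1), (-5, 1), (-5, 2)])
Fold: move[8]->D => DLLUULLLD (positions: [(0, 0), (0, -1), (-1, -1), (-2, -1), (-2, 0), (-2, 1), (-3, 1), (-4, 1), (-5, 1), (-5, 0)])
Fold: move[6]->U => DLLUULULD (positions: [(0, 0), (0, -1), (-1, -1), (-2, -1), (-2, 0), (-2, 1), (-3, 1), (-3, 2), (-4, 2), (-4, 1)])

Answer: (0,0) (0,-1) (-1,-1) (-2,-1) (-2,0) (-2,1) (-3,1) (-3,2) (-4,2) (-4,1)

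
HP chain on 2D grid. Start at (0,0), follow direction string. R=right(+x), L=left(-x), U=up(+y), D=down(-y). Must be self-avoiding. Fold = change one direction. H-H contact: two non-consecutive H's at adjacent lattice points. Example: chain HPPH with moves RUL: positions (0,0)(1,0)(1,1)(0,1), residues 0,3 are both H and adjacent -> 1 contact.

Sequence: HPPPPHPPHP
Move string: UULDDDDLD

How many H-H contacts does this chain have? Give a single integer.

Answer: 1

Derivation:
Positions: [(0, 0), (0, 1), (0, 2), (-1, 2), (-1, 1), (-1, 0), (-1, -1), (-1, -2), (-2, -2), (-2, -3)]
H-H contact: residue 0 @(0,0) - residue 5 @(-1, 0)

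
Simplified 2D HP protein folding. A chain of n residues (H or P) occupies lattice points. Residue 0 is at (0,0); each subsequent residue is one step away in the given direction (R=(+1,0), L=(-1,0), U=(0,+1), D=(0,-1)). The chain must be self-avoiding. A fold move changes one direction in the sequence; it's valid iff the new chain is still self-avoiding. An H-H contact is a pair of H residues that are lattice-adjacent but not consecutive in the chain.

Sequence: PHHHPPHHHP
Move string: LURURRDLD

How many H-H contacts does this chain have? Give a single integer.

Answer: 1

Derivation:
Positions: [(0, 0), (-1, 0), (-1, 1), (0, 1), (0, 2), (1, 2), (2, 2), (2, 1), (1, 1), (1, 0)]
H-H contact: residue 3 @(0,1) - residue 8 @(1, 1)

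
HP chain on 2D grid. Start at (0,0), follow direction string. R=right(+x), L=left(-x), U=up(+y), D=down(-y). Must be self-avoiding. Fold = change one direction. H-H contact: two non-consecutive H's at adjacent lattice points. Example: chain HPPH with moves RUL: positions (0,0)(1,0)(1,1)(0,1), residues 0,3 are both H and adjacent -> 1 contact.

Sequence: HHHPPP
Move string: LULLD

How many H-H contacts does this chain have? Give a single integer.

Positions: [(0, 0), (-1, 0), (-1, 1), (-2, 1), (-3, 1), (-3, 0)]
No H-H contacts found.

Answer: 0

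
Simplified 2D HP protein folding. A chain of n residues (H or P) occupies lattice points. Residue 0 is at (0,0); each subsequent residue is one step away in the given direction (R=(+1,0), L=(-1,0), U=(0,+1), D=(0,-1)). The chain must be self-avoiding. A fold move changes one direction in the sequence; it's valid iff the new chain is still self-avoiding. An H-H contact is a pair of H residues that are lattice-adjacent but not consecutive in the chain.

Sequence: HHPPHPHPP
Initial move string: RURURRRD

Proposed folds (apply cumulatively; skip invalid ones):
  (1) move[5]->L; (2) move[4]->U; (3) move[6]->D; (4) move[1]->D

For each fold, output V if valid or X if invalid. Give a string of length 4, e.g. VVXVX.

Initial: RURURRRD -> [(0, 0), (1, 0), (1, 1), (2, 1), (2, 2), (3, 2), (4, 2), (5, 2), (5, 1)]
Fold 1: move[5]->L => RURURLRD INVALID (collision), skipped
Fold 2: move[4]->U => RURUURRD VALID
Fold 3: move[6]->D => RURUURDD VALID
Fold 4: move[1]->D => RDRUURDD VALID

Answer: XVVV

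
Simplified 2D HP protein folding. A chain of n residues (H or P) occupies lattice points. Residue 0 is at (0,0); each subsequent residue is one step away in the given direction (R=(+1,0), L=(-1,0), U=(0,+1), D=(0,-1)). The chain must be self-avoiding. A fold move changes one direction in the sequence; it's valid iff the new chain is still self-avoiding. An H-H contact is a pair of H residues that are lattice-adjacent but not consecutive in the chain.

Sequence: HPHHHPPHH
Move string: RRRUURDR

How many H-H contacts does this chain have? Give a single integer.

Positions: [(0, 0), (1, 0), (2, 0), (3, 0), (3, 1), (3, 2), (4, 2), (4, 1), (5, 1)]
H-H contact: residue 4 @(3,1) - residue 7 @(4, 1)

Answer: 1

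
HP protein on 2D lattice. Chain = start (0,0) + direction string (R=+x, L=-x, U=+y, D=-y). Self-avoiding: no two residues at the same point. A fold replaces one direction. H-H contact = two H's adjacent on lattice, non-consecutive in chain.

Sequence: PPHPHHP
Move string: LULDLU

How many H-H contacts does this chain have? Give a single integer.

Answer: 0

Derivation:
Positions: [(0, 0), (-1, 0), (-1, 1), (-2, 1), (-2, 0), (-3, 0), (-3, 1)]
No H-H contacts found.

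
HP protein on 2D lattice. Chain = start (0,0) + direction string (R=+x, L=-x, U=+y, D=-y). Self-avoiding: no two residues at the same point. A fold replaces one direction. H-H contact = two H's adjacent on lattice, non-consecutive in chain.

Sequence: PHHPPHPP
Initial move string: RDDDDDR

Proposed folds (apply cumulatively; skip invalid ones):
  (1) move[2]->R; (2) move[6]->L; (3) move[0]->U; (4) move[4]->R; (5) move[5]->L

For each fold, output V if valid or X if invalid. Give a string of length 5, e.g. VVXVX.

Initial: RDDDDDR -> [(0, 0), (1, 0), (1, -1), (1, -2), (1, -3), (1, -4), (1, -5), (2, -5)]
Fold 1: move[2]->R => RDRDDDR VALID
Fold 2: move[6]->L => RDRDDDL VALID
Fold 3: move[0]->U => UDRDDDL INVALID (collision), skipped
Fold 4: move[4]->R => RDRDRDL VALID
Fold 5: move[5]->L => RDRDRLL INVALID (collision), skipped

Answer: VVXVX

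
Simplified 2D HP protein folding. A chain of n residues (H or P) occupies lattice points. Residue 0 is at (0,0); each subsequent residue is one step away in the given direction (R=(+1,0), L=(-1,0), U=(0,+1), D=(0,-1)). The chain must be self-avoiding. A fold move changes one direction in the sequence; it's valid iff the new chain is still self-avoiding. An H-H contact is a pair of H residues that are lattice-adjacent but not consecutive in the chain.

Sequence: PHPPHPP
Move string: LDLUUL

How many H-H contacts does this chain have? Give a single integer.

Answer: 1

Derivation:
Positions: [(0, 0), (-1, 0), (-1, -1), (-2, -1), (-2, 0), (-2, 1), (-3, 1)]
H-H contact: residue 1 @(-1,0) - residue 4 @(-2, 0)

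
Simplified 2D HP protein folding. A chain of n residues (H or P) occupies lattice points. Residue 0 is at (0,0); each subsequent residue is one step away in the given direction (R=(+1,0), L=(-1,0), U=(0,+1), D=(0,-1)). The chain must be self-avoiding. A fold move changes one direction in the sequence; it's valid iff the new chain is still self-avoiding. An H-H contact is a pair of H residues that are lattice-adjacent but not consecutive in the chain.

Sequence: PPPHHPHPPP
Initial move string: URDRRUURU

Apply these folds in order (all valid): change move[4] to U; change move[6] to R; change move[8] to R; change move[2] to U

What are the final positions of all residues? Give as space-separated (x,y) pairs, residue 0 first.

Initial moves: URDRRUURU
Fold: move[4]->U => URDRUUURU (positions: [(0, 0), (0, 1), (1, 1), (1, 0), (2, 0), (2, 1), (2, 2), (2, 3), (3, 3), (3, 4)])
Fold: move[6]->R => URDRUURRU (positions: [(0, 0), (0, 1), (1, 1), (1, 0), (2, 0), (2, 1), (2, 2), (3, 2), (4, 2), (4, 3)])
Fold: move[8]->R => URDRUURRR (positions: [(0, 0), (0, 1), (1, 1), (1, 0), (2, 0), (2, 1), (2, 2), (3, 2), (4, 2), (5, 2)])
Fold: move[2]->U => URURUURRR (positions: [(0, 0), (0, 1), (1, 1), (1, 2), (2, 2), (2, 3), (2, 4), (3, 4), (4, 4), (5, 4)])

Answer: (0,0) (0,1) (1,1) (1,2) (2,2) (2,3) (2,4) (3,4) (4,4) (5,4)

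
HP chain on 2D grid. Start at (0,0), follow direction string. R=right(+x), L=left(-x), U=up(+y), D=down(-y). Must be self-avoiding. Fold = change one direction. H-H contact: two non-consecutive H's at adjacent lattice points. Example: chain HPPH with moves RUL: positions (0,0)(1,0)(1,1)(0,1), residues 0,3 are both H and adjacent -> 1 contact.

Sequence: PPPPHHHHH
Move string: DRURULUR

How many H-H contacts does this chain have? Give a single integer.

Positions: [(0, 0), (0, -1), (1, -1), (1, 0), (2, 0), (2, 1), (1, 1), (1, 2), (2, 2)]
H-H contact: residue 5 @(2,1) - residue 8 @(2, 2)

Answer: 1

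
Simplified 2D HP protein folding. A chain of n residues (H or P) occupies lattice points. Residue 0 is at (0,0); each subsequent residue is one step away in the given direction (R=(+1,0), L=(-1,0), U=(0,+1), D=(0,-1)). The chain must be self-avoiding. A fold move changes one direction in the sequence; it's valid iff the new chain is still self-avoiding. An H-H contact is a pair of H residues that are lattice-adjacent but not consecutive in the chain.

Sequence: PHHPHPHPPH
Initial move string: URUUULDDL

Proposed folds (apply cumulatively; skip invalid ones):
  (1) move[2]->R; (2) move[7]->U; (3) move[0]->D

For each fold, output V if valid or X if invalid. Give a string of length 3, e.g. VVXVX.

Answer: XXX

Derivation:
Initial: URUUULDDL -> [(0, 0), (0, 1), (1, 1), (1, 2), (1, 3), (1, 4), (0, 4), (0, 3), (0, 2), (-1, 2)]
Fold 1: move[2]->R => URRUULDDL INVALID (collision), skipped
Fold 2: move[7]->U => URUUULDUL INVALID (collision), skipped
Fold 3: move[0]->D => DRUUULDDL INVALID (collision), skipped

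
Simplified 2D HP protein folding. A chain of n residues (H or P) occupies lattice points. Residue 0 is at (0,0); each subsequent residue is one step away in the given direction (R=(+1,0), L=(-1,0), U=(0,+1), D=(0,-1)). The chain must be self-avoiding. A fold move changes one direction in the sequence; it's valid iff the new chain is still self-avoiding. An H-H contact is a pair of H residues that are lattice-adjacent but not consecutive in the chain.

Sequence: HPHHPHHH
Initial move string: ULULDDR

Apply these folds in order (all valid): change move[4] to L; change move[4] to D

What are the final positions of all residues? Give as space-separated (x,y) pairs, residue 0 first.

Initial moves: ULULDDR
Fold: move[4]->L => ULULLDR (positions: [(0, 0), (0, 1), (-1, 1), (-1, 2), (-2, 2), (-3, 2), (-3, 1), (-2, 1)])
Fold: move[4]->D => ULULDDR (positions: [(0, 0), (0, 1), (-1, 1), (-1, 2), (-2, 2), (-2, 1), (-2, 0), (-1, 0)])

Answer: (0,0) (0,1) (-1,1) (-1,2) (-2,2) (-2,1) (-2,0) (-1,0)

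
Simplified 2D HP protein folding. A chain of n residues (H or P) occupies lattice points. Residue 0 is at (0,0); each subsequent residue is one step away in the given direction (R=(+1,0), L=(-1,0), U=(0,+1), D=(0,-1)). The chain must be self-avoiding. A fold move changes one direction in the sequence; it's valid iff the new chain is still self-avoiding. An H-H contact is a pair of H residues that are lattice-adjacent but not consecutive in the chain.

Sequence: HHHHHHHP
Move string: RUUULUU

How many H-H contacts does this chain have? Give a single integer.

Positions: [(0, 0), (1, 0), (1, 1), (1, 2), (1, 3), (0, 3), (0, 4), (0, 5)]
No H-H contacts found.

Answer: 0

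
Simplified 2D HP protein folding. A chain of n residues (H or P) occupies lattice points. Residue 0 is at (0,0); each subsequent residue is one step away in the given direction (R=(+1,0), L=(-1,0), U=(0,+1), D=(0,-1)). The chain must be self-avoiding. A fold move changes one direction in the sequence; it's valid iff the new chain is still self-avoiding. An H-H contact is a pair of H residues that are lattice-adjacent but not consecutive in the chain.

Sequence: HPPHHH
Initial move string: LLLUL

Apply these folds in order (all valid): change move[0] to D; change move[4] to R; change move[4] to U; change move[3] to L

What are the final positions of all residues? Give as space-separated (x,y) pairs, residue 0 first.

Answer: (0,0) (0,-1) (-1,-1) (-2,-1) (-3,-1) (-3,0)

Derivation:
Initial moves: LLLUL
Fold: move[0]->D => DLLUL (positions: [(0, 0), (0, -1), (-1, -1), (-2, -1), (-2, 0), (-3, 0)])
Fold: move[4]->R => DLLUR (positions: [(0, 0), (0, -1), (-1, -1), (-2, -1), (-2, 0), (-1, 0)])
Fold: move[4]->U => DLLUU (positions: [(0, 0), (0, -1), (-1, -1), (-2, -1), (-2, 0), (-2, 1)])
Fold: move[3]->L => DLLLU (positions: [(0, 0), (0, -1), (-1, -1), (-2, -1), (-3, -1), (-3, 0)])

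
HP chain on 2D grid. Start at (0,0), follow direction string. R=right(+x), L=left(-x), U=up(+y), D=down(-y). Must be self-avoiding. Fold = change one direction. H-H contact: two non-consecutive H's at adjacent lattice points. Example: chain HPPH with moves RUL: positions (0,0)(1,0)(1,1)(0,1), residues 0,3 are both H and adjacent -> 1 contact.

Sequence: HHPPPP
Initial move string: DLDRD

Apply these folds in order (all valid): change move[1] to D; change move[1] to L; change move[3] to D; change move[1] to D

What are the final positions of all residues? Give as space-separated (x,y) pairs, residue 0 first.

Initial moves: DLDRD
Fold: move[1]->D => DDDRD (positions: [(0, 0), (0, -1), (0, -2), (0, -3), (1, -3), (1, -4)])
Fold: move[1]->L => DLDRD (positions: [(0, 0), (0, -1), (-1, -1), (-1, -2), (0, -2), (0, -3)])
Fold: move[3]->D => DLDDD (positions: [(0, 0), (0, -1), (-1, -1), (-1, -2), (-1, -3), (-1, -4)])
Fold: move[1]->D => DDDDD (positions: [(0, 0), (0, -1), (0, -2), (0, -3), (0, -4), (0, -5)])

Answer: (0,0) (0,-1) (0,-2) (0,-3) (0,-4) (0,-5)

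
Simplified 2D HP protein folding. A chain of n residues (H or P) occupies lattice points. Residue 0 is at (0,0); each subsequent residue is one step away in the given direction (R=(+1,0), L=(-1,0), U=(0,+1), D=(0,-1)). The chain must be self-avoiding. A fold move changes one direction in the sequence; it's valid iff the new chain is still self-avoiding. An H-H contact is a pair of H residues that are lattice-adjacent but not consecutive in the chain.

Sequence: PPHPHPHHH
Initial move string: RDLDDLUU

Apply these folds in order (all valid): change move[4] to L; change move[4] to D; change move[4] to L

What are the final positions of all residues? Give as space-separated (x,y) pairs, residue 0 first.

Answer: (0,0) (1,0) (1,-1) (0,-1) (0,-2) (-1,-2) (-2,-2) (-2,-1) (-2,0)

Derivation:
Initial moves: RDLDDLUU
Fold: move[4]->L => RDLDLLUU (positions: [(0, 0), (1, 0), (1, -1), (0, -1), (0, -2), (-1, -2), (-2, -2), (-2, -1), (-2, 0)])
Fold: move[4]->D => RDLDDLUU (positions: [(0, 0), (1, 0), (1, -1), (0, -1), (0, -2), (0, -3), (-1, -3), (-1, -2), (-1, -1)])
Fold: move[4]->L => RDLDLLUU (positions: [(0, 0), (1, 0), (1, -1), (0, -1), (0, -2), (-1, -2), (-2, -2), (-2, -1), (-2, 0)])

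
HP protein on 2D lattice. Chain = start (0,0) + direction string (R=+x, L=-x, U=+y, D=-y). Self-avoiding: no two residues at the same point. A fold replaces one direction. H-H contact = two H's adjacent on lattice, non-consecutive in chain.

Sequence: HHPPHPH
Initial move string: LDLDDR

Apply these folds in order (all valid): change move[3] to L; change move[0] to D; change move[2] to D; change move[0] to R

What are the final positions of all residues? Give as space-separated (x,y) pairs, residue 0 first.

Answer: (0,0) (1,0) (1,-1) (1,-2) (0,-2) (0,-3) (1,-3)

Derivation:
Initial moves: LDLDDR
Fold: move[3]->L => LDLLDR (positions: [(0, 0), (-1, 0), (-1, -1), (-2, -1), (-3, -1), (-3, -2), (-2, -2)])
Fold: move[0]->D => DDLLDR (positions: [(0, 0), (0, -1), (0, -2), (-1, -2), (-2, -2), (-2, -3), (-1, -3)])
Fold: move[2]->D => DDDLDR (positions: [(0, 0), (0, -1), (0, -2), (0, -3), (-1, -3), (-1, -4), (0, -4)])
Fold: move[0]->R => RDDLDR (positions: [(0, 0), (1, 0), (1, -1), (1, -2), (0, -2), (0, -3), (1, -3)])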